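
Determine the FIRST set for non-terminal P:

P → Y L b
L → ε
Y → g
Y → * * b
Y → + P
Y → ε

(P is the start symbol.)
{ '*', '+', 'b', 'g' }

FIRST sets of the other non-terminals involved (by the same procedure, iterated to a fixed point):
  FIRST(Y) = { '*', '+', 'g', ε }
  FIRST(L) = { ε }

From P → Y L b:
  - Y is a non-terminal: add FIRST(Y) \ {ε} = { '*', '+', 'g' }
    Y is nullable, so continue to the next symbol
  - L is a non-terminal: add FIRST(L) \ {ε} = { }
    L is nullable, so continue to the next symbol
  - b is a terminal: add 'b' and stop

Collecting: FIRST(P) = { '*', '+', 'b', 'g' }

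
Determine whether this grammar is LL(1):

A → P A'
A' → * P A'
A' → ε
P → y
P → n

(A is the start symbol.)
Yes, the grammar is LL(1).

A grammar is LL(1) if for each non-terminal N with multiple productions, the predict sets of those productions are pairwise disjoint, where PREDICT(N → α) = (FIRST(α) \ {ε}) ∪ (FOLLOW(N) if α ⇒* ε).

Relevant sets:
  FOLLOW(A') = { $ }

For A':
  PREDICT(A' → '*' P A') = { '*' }
  PREDICT(A' → ε) = { $ }
For P:
  PREDICT(P → y) = { 'y' }
  PREDICT(P → n) = { 'n' }
A has a single production, so nothing to check there.

All predict sets are disjoint. The grammar IS LL(1).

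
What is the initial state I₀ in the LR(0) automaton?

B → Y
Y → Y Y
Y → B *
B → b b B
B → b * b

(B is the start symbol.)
{ [B → . Y], [B → . b * b], [B → . b b B], [B' → . B], [Y → . B *], [Y → . Y Y] }

First, augment the grammar with B' → B
I₀ = CLOSURE({ [B' → . B] }):
  [B' → . B] has the dot before B: add [B → . Y], [B → . b b B], [B → . b * b]
  [B → . Y] has the dot before Y: add [Y → . Y Y], [Y → . B *]
No further items can be added.

I₀ = { [B → . Y], [B → . b * b], [B → . b b B], [B' → . B], [Y → . B *], [Y → . Y Y] }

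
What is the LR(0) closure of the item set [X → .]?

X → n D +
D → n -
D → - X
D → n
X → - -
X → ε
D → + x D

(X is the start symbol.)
To compute CLOSURE, for each item [A → α.Bβ] where B is a non-terminal, add [B → .γ] for all productions B → γ; repeat for the newly added items until nothing changes.

Start with: [X → .]
The dot is at the end, so nothing is added.

CLOSURE = { [X → .] }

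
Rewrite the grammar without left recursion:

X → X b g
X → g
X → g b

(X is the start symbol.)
X is directly left-recursive. The standard transformation for
  A → A α₁ | ... | A α_m | β₁ | ... | β_n
is
  A  → β₁ A' | ... | β_n A'
  A' → α₁ A' | ... | α_m A' | ε

X → g becomes X → g X'
X → g b becomes X → g b X'
X → X b g becomes X' → b g X'
Add X' → ε

Resulting grammar:
X → g X'
X → g b X'
X' → b g X'
X' → ε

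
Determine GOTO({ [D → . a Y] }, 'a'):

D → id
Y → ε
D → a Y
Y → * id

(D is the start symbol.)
{ [D → a . Y], [Y → . * id], [Y → .] }

GOTO(I, 'a') = CLOSURE({ [A → αX.β] : [A → α.Xβ] ∈ I, X = 'a' })

Items with dot before 'a', with the dot advanced:
  [D → . a Y] → [D → a . Y]
Closure of the advanced items:
  [D → a . Y] has the dot before Y: add [Y → .], [Y → . * id]

GOTO = { [D → a . Y], [Y → . * id], [Y → .] }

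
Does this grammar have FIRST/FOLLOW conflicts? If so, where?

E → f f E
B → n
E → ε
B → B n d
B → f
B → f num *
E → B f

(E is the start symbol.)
No FIRST/FOLLOW conflicts.

Nullable non-terminals: E.
FIRST sets used below: FIRST(B) = { 'f', 'n' }

E: nullable alternative(s) E → ε; FOLLOW(E) = { $ }
  E → f f E: FIRST \ {ε} = { 'f' } — disjoint from FOLLOW(E)
  E → ε: FIRST \ {ε} = { } — this is the only nullable alternative, skip
  E → B f: FIRST \ {ε} = { 'f', 'n' } — disjoint from FOLLOW(E)

B has no nullable alternative, so no FIRST/FOLLOW check is needed there.

No FIRST/FOLLOW conflicts found.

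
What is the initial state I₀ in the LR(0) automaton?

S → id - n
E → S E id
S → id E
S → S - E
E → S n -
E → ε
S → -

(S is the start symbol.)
First, augment the grammar with S' → S
I₀ = CLOSURE({ [S' → . S] }):
  [S' → . S] has the dot before S: add [S → . id - n], [S → . id E], [S → . S - E], [S → . -]
No further items can be added.

I₀ = { [S → . -], [S → . S - E], [S → . id - n], [S → . id E], [S' → . S] }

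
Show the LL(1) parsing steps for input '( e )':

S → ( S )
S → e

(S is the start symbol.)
Stack is shown with the top on the left.

Stack    Input    Action
------------------------
S $      ( e ) $  output S → ( S )
( S ) $  ( e ) $  match '('
S ) $    e ) $    output S → e
e ) $    e ) $    match 'e'
) $      ) $      match ')'
$        $        accept

The string is accepted.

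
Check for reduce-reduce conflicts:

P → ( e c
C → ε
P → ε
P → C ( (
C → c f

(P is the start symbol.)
Yes — I0: [C → .] vs [P → .]

Augment with P' → P and build the canonical LR(0) collection (I0 = CLOSURE({[P' → . P]}), then GOTO on every symbol after a dot until no new states appear). It has 10 states:
  I0: { [C → . c f], [C → .], [P → . ( e c], [P → . C ( (], [P → .], [P' → . P] }  — shift, 2 reduces
  I1: { [P → ( . e c] }  — shift
  I2: { [P → C . ( (] }  — shift
  I3: { [P' → P .] }  — accept
  I4: { [C → c . f] }  — shift
  I5: { [C → c f .] }  — reduce
  I6: { [P → C ( . (] }  — shift
  I7: { [P → C ( ( .] }  — reduce
  I8: { [P → ( e . c] }  — shift
  I9: { [P → ( e c .] }  — reduce

I0 contains complete items [C → .], [P → .] — reduce-reduce conflict.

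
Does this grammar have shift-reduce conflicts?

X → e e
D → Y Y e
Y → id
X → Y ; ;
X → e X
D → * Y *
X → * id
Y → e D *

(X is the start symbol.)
Yes — I10: [X → e e .] vs [D → . * Y *]

Augment with X' → X and build the canonical LR(0) collection (I0 = CLOSURE({[X' → . X]}), then GOTO on every symbol after a dot until no new states appear). It has 23 states:
  I0: { [X → . * id], [X → . Y ; ;], [X → . e X], [X → . e e], [X' → . X], [Y → . e D *], [Y → . id] }  — shift
  I1: { [X → * . id] }  — shift
  I2: { [X' → X .] }  — accept
  I3: { [X → Y . ; ;] }  — shift
  I4: { [D → . * Y *], [D → . Y Y e], [X → . * id], [X → . Y ; ;], [X → . e X], [X → . e e], [X → e . X], [X → e . e], [Y → . e D *], [Y → . id], [Y → e . D *] }  — shift
  I5: { [Y → id .] }  — reduce
  I6: { [D → * . Y *], [X → * . id], [Y → . e D *], [Y → . id] }  — shift
  I7: { [Y → e D . *] }  — shift
  I8: { [X → e X .] }  — reduce
  I9: { [D → Y . Y e], [X → Y . ; ;], [Y → . e D *], [Y → . id] }  — shift
  I10: { [D → . * Y *], [D → . Y Y e], [X → . * id], [X → . Y ; ;], [X → . e X], [X → . e e], [X → e . X], [X → e . e], [X → e e .], [Y → . e D *], [Y → . id], [Y → e . D *] }  — shift, reduce
  I11: { [X → Y ; . ;] }  — shift
  I12: { [D → Y Y . e] }  — shift
  I13: { [D → . * Y *], [D → . Y Y e], [Y → . e D *], [Y → . id], [Y → e . D *] }  — shift
  I14: { [D → * . Y *], [Y → . e D *], [Y → . id] }  — shift
  I15: { [D → Y . Y e], [Y → . e D *], [Y → . id] }  — shift
  I16: { [D → * Y . *] }  — shift
  I17: { [D → * Y * .] }  — reduce
  I18: { [D → Y Y e .] }  — reduce
  I19: { [X → Y ; ; .] }  — reduce
  I20: { [Y → e D * .] }  — reduce
  I21: { [X → * id .], [Y → id .] }  — 2 reduces
  I22: { [X → * id .] }  — reduce

I10 contains reduce item [X → e e .] and shift items [D → . * Y *], [X → . * id], [X → . e X], [X → . e e], [X → e . e], [Y → . e D *], [Y → . id] — shift-reduce conflict.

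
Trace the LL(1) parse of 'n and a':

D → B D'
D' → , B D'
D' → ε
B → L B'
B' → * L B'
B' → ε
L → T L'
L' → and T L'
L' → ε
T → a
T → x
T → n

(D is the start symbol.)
LL(1) parsing maintains a stack (initially the start symbol over $) and the input. At each step: if the stack top is a terminal, match it against the current input token; if it is a non-terminal N, replace it with the RHS of M[N, lookahead] (the unique production whose predict set contains the lookahead).

Stack is shown with the top on the left.

Stack             Input      Action
-----------------------------------
D $               n and a $  output D → B D'
B D' $            n and a $  output B → L B'
L B' D' $         n and a $  output L → T L'
T L' B' D' $      n and a $  output T → n
n L' B' D' $      n and a $  match 'n'
L' B' D' $        and a $    output L' → and T L'
and T L' B' D' $  and a $    match 'and'
T L' B' D' $      a $        output T → a
a L' B' D' $      a $        match 'a'
L' B' D' $        $          output L' → ε
B' D' $           $          output B' → ε
D' $              $          output D' → ε
$                 $          accept

The string is accepted.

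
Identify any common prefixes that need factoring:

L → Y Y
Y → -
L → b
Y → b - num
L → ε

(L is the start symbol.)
Left-factoring is needed when two productions for the same non-terminal
share a common prefix on the right-hand side.

Productions for L:
  L → Y Y
  L → b
  L → ε
Productions for Y:
  Y → -
  Y → b - num

No common prefixes found.

Answer: No, left-factoring is not needed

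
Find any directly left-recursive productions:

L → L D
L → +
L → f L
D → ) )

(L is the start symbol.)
L → L D: LEFT RECURSIVE (starts with L)
L → +: starts with '+'
L → f L: starts with f
D → ) ): starts with ')'

The grammar has direct left recursion on: L.

Answer: Yes, L is left-recursive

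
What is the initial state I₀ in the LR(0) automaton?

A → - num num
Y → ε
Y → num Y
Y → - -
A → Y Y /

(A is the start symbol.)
First, augment the grammar with A' → A
I₀ = CLOSURE({ [A' → . A] }):
  [A' → . A] has the dot before A: add [A → . - num num], [A → . Y Y /]
  [A → . Y Y /] has the dot before Y: add [Y → .], [Y → . num Y], [Y → . - -]
No further items can be added.

I₀ = { [A → . - num num], [A → . Y Y /], [A' → . A], [Y → . - -], [Y → . num Y], [Y → .] }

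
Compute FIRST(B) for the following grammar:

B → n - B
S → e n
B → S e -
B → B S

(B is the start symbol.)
{ 'e', 'n' }

To compute FIRST(B), examine every production with B on the left-hand side, reading each right-hand side left to right until a non-nullable symbol is reached.

FIRST sets of the other non-terminals involved (by the same procedure, iterated to a fixed point):
  FIRST(S) = { 'e' }

From B → n - B:
  - n is a terminal: add 'n' and stop
From B → S e -:
  - S is a non-terminal: add FIRST(S) \ {ε} = { 'e' }
    S is not nullable, so stop
From B → B S:
  - B is the symbol being defined: contributes nothing new
    B is not nullable, so stop

Collecting: FIRST(B) = { 'e', 'n' }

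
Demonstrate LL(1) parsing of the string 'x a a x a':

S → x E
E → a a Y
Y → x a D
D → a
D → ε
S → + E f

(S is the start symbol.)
LL(1) parsing maintains a stack (initially the start symbol over $) and the input. At each step: if the stack top is a terminal, match it against the current input token; if it is a non-terminal N, replace it with the RHS of M[N, lookahead] (the unique production whose predict set contains the lookahead).

Stack is shown with the top on the left.

Stack    Input        Action
----------------------------
S $      x a a x a $  output S → x E
x E $    x a a x a $  match 'x'
E $      a a x a $    output E → a a Y
a a Y $  a a x a $    match 'a'
a Y $    a x a $      match 'a'
Y $      x a $        output Y → x a D
x a D $  x a $        match 'x'
a D $    a $          match 'a'
D $      $            output D → ε
$        $            accept

The string is accepted.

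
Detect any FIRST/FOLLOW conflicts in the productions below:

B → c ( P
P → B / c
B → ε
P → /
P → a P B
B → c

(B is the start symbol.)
Yes. B → c '(' P with FOLLOW(B) on { 'c' }; B → c with FOLLOW(B) on { 'c' }

Nullable non-terminals: B.

B: nullable alternative(s) B → ε; FOLLOW(B) = { $, '/', 'c' }
  B → c ( P: FIRST \ {ε} = { 'c' } — overlaps FOLLOW(B) on { 'c' }: CONFLICT
  B → ε: FIRST \ {ε} = { } — this is the only nullable alternative, skip
  B → c: FIRST \ {ε} = { 'c' } — overlaps FOLLOW(B) on { 'c' }: CONFLICT

P has no nullable alternative, so no FIRST/FOLLOW check is needed there.

So the grammar has 2 FIRST/FOLLOW conflicts (marked CONFLICT above).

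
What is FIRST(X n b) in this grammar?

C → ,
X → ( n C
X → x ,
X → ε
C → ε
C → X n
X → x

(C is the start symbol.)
{ '(', 'n', 'x' }

FIRST sets of the non-terminals involved (from the grammar, by fixed-point iteration):
  FIRST(X) = { '(', 'x', ε }

To compute FIRST(X n b), process the symbols left to right:
Symbol X is a non-terminal. Add FIRST(X) \ {ε} = { '(', 'x' }
X is nullable (ε ∈ FIRST(X)), continue to the next symbol.
Symbol n is a terminal. Add 'n' and stop.
FIRST(X n b) = { '(', 'n', 'x' }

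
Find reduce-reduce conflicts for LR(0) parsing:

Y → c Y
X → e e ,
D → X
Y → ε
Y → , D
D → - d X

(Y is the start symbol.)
No reduce-reduce conflicts

A reduce-reduce conflict occurs when an LR(0) state has two complete items [A → α .] and [B → β .] — both call for a reduction, and with no lookahead the parser cannot choose between them.

Augment with Y' → Y and build the canonical LR(0) collection (I0 = CLOSURE({[Y' → . Y]}), then GOTO on every symbol after a dot until no new states appear). It has 13 states:
  I0: { [Y → . , D], [Y → . c Y], [Y → .], [Y' → . Y] }  — shift, reduce
  I1: { [D → . - d X], [D → . X], [X → . e e ,], [Y → , . D] }  — shift
  I2: { [Y' → Y .] }  — accept
  I3: { [Y → . , D], [Y → . c Y], [Y → .], [Y → c . Y] }  — shift, reduce
  I4: { [Y → c Y .] }  — reduce
  I5: { [D → - . d X] }  — shift
  I6: { [Y → , D .] }  — reduce
  I7: { [D → X .] }  — reduce
  I8: { [X → e . e ,] }  — shift
  I9: { [X → e e . ,] }  — shift
  I10: { [X → e e , .] }  — reduce
  I11: { [D → - d . X], [X → . e e ,] }  — shift
  I12: { [D → - d X .] }  — reduce

No state contains more than one complete item.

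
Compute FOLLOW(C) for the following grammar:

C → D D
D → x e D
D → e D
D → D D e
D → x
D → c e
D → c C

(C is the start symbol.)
{ $, 'c', 'e', 'x' }

To compute FOLLOW(C), find every occurrence of C on a right-hand side N → α C β: add FIRST(β) \ {ε}, and if β is empty or nullable also add FOLLOW(N). Iterate to a fixed point.

C is the start symbol, so $ ∈ FOLLOW(C).
In D → c C: C is at the end, add FOLLOW(D)

The FOLLOW sets referred to above (computed the same way, to a fixed point):
  FOLLOW(D) = { $, 'c', 'e', 'x' }

Taking the union: FOLLOW(C) = { $, 'c', 'e', 'x' }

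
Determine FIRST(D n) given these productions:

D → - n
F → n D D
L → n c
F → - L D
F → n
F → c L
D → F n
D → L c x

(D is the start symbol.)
{ '-', 'c', 'n' }

FIRST sets of the non-terminals involved (from the grammar, by fixed-point iteration):
  FIRST(D) = { '-', 'c', 'n' }

To compute FIRST(D n), process the symbols left to right:
Symbol D is a non-terminal. Add FIRST(D) \ {ε} = { '-', 'c', 'n' }
D is not nullable (ε ∉ FIRST(D)), so stop here.
FIRST(D n) = { '-', 'c', 'n' }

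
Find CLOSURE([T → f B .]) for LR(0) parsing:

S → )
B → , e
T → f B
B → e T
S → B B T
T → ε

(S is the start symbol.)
To compute CLOSURE, for each item [A → α.Bβ] where B is a non-terminal, add [B → .γ] for all productions B → γ; repeat for the newly added items until nothing changes.

Start with: [T → f B .]
The dot is at the end, so nothing is added.

CLOSURE = { [T → f B .] }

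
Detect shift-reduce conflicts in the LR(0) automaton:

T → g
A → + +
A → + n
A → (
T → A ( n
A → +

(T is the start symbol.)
Yes — I2: [A → + .] vs [A → + . +]

A shift-reduce conflict occurs when an LR(0) state has both:
  - a complete (reduce) item [A → α .] (dot at the end), and
  - a shift item [B → β . c γ] (dot before a terminal).

Augment with T' → T and build the canonical LR(0) collection (I0 = CLOSURE({[T' → . T]}), then GOTO on every symbol after a dot until no new states appear). It has 10 states:
  I0: { [A → . (], [A → . + +], [A → . + n], [A → . +], [T → . A ( n], [T → . g], [T' → . T] }  — shift
  I1: { [A → ( .] }  — reduce
  I2: { [A → + . +], [A → + . n], [A → + .] }  — shift, reduce
  I3: { [T → A . ( n] }  — shift
  I4: { [T' → T .] }  — accept
  I5: { [T → g .] }  — reduce
  I6: { [T → A ( . n] }  — shift
  I7: { [T → A ( n .] }  — reduce
  I8: { [A → + + .] }  — reduce
  I9: { [A → + n .] }  — reduce

I2 contains reduce item [A → + .] and shift items [A → + . +], [A → + . n] — shift-reduce conflict.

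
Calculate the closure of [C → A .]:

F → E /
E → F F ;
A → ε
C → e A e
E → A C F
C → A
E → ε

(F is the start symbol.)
{ [C → A .] }

Start with: [C → A .]
The dot is at the end, so nothing is added.

CLOSURE = { [C → A .] }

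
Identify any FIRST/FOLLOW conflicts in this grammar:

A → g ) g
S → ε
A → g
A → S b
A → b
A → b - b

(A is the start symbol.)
Nullable non-terminals: S.
S has a nullable alternative but only one production, so nothing to check.

A has no nullable alternative, so no FIRST/FOLLOW check is needed there.

No FIRST/FOLLOW conflicts found.

Answer: No FIRST/FOLLOW conflicts.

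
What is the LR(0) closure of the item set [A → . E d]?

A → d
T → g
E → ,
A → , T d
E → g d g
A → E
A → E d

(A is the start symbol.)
{ [A → . E d], [E → . ,], [E → . g d g] }

Start with: [A → . E d]
  [A → . E d] has the dot before E: add [E → . ,], [E → . g d g]
No further items can be added.

CLOSURE = { [A → . E d], [E → . ,], [E → . g d g] }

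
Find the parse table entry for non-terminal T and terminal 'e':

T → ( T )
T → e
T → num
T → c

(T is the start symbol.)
T → e

To find M[T, 'e'], we find productions for T where 'e' is in the predict set (PREDICT(N → α) = (FIRST(α) \ {ε}) ∪ (FOLLOW(N) if α ⇒* ε)).

T → ( T ): PREDICT = { '(' }
T → e: PREDICT = { 'e' }
  'e' is in predict set, so this production goes in M[T, 'e']
T → num: PREDICT = { 'num' }
T → c: PREDICT = { 'c' }

M[T, 'e'] = T → e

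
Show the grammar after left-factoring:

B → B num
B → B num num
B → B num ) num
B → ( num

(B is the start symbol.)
B → B num B'
B' → ε
B' → num
B' → ) num
B → ( num

Left-factoring transforms A → αβ₁ | αβ₂ into A → αA' and A' → β₁ | β₂
(α is the longest common prefix among the alternatives). Repeat until
no nonterminal has two alternatives with a common prefix.

Round 1: B has alternatives sharing prefix 'B num'. Introduce B': B → B num B'
  Add: B' → ε
  Add: B' → num
  Add: B' → ) num

No remaining common prefixes — done.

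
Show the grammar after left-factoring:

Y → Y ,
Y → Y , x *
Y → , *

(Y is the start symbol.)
Y → Y , Y'
Y' → ε
Y' → x *
Y → , *

Left-factoring transforms A → αβ₁ | αβ₂ into A → αA' and A' → β₁ | β₂
(α is the longest common prefix among the alternatives). Repeat until
no nonterminal has two alternatives with a common prefix.

Round 1: Y has alternatives sharing prefix 'Y ,'. Introduce Y': Y → Y , Y'
  Add: Y' → ε
  Add: Y' → x *

No remaining common prefixes — done.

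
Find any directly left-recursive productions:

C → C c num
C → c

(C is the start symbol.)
Yes, C is left-recursive

C → C c num: LEFT RECURSIVE (starts with C)
C → c: starts with c

The grammar has direct left recursion on: C.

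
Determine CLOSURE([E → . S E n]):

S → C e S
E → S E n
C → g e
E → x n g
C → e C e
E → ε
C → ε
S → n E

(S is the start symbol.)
{ [C → . e C e], [C → . g e], [C → .], [E → . S E n], [S → . C e S], [S → . n E] }

To compute CLOSURE, for each item [A → α.Bβ] where B is a non-terminal, add [B → .γ] for all productions B → γ; repeat for the newly added items until nothing changes.

Start with: [E → . S E n]
  [E → . S E n] has the dot before S: add [S → . C e S], [S → . n E]
  [S → . C e S] has the dot before C: add [C → . g e], [C → . e C e], [C → .]
No further items can be added.

CLOSURE = { [C → . e C e], [C → . g e], [C → .], [E → . S E n], [S → . C e S], [S → . n E] }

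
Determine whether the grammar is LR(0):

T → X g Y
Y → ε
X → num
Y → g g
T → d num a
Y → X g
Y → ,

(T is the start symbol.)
No. Shift-reduce conflict between [Y → .] and [X → . num]

A grammar is LR(0) if no state in the canonical LR(0) collection has:
  - both a shift item (dot before a terminal) and a complete item (shift-reduce conflict), or
  - two or more complete items (reduce-reduce conflict; the accept item [T' → T .] counts as a complete item here).

Augment with T' → T and build the canonical LR(0) collection (I0 = CLOSURE({[T' → . T]}), then GOTO on every symbol after a dot until no new states appear). It has 14 states:
  I0: { [T → . X g Y], [T → . d num a], [T' → . T], [X → . num] }  — shift
  I1: { [T' → T .] }  — accept
  I2: { [T → X . g Y] }  — shift
  I3: { [T → d . num a] }  — shift
  I4: { [X → num .] }  — reduce
  I5: { [T → d num . a] }  — shift
  I6: { [T → d num a .] }  — reduce
  I7: { [T → X g . Y], [X → . num], [Y → . ,], [Y → . X g], [Y → . g g], [Y → .] }  — shift, reduce
  I8: { [Y → , .] }  — reduce
  I9: { [Y → X . g] }  — shift
  I10: { [T → X g Y .] }  — reduce
  I11: { [Y → g . g] }  — shift
  I12: { [Y → g g .] }  — reduce
  I13: { [Y → X g .] }  — reduce

Conflict in state I7:
  Shift-reduce conflict between [Y → .] and [X → . num]
So the grammar is NOT LR(0).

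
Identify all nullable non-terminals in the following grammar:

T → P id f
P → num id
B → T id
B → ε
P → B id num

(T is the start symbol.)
A non-terminal is nullable if it can derive ε (the empty string): either it has an ε-production, or it has a production whose right-hand side consists entirely of nullable non-terminals.

ε-productions: B → ε
So B is immediately nullable.
No further non-terminal can be added: every production for the remaining non-terminals contains a terminal or a non-nullable non-terminal.
Nullable = { 'B' }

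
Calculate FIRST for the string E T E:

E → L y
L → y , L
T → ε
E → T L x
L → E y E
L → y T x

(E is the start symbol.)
FIRST sets of the non-terminals involved (from the grammar, by fixed-point iteration):
  FIRST(E) = { 'y' }

To compute FIRST(E T E), process the symbols left to right:
Symbol E is a non-terminal. Add FIRST(E) \ {ε} = { 'y' }
E is not nullable (ε ∉ FIRST(E)), so stop here.
FIRST(E T E) = { 'y' }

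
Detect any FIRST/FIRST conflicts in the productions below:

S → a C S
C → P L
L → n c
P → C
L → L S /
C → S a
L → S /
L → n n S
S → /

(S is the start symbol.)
A FIRST/FIRST conflict occurs when two productions N → α and N → β for the same non-terminal have FIRST(α) ∩ FIRST(β) ≠ ∅ (with ε ∈ FIRST of a nullable right-hand side, so two nullable alternatives also conflict).

FIRST sets of the non-terminals at (or reachable through a nullable prefix from) the front of some alternative:
  FIRST(P) = { '/', 'a' }
  FIRST(S) = { '/', 'a' }
  FIRST(L) = { '/', 'a', 'n' }

Productions for S:
  S → a C S: FIRST = { 'a' }
  S → /: FIRST = { '/' }
Productions for C:
  C → P L: FIRST = { '/', 'a' }
  C → S a: FIRST = { '/', 'a' }
Productions for L:
  L → n c: FIRST = { 'n' }
  L → L S /: FIRST = { '/', 'a', 'n' }
  L → S /: FIRST = { '/', 'a' }
  L → n n S: FIRST = { 'n' }
P has only one production, so no FIRST/FIRST conflict is possible there.

Conflict for C: C → P L and C → S a
  Overlap: { '/', 'a' }
Conflict for L: L → n c and L → L S /
  Overlap: { 'n' }
Conflict for L: L → n c and L → n n S
  Overlap: { 'n' }
Conflict for L: L → L S / and L → S /
  Overlap: { '/', 'a' }
Conflict for L: L → L S / and L → n n S
  Overlap: { 'n' }

Answer: Yes. C → P L / C → S a on { '/', 'a' }; L → n c / L → L S '/' on { 'n' }; L → n c / L → n n S on { 'n' }; L → L S '/' / L → S '/' on { '/', 'a' }; L → L S '/' / L → n n S on { 'n' }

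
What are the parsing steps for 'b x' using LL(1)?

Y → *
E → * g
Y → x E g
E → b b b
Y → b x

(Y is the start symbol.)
Stack is shown with the top on the left.

Stack  Input  Action
--------------------
Y $    b x $  output Y → b x
b x $  b x $  match 'b'
x $    x $    match 'x'
$      $      accept

The string is accepted.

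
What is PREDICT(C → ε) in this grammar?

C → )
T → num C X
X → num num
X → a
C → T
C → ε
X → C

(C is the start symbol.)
{ $, ')', 'a', 'num' }

PREDICT(C → ε) = (FIRST(RHS) \ {ε}) ∪ (FOLLOW(C) if ε ∈ FIRST(RHS), i.e. RHS ⇒* ε)
The right-hand side is ε (FIRST(ε) = { ε }), so the predict set is FOLLOW(C) = { $, ')', 'a', 'num' }
PREDICT(C → ε) = { $, ')', 'a', 'num' }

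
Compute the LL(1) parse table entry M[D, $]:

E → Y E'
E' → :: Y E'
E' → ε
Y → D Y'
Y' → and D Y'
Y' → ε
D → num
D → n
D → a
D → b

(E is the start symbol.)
To find M[D, $], we find productions for D where $ is in the predict set (PREDICT(N → α) = (FIRST(α) \ {ε}) ∪ (FOLLOW(N) if α ⇒* ε)).

D → num: PREDICT = { 'num' }
D → n: PREDICT = { 'n' }
D → a: PREDICT = { 'a' }
D → b: PREDICT = { 'b' }

M[D, $] is empty (no production applies)

Answer: Empty (error entry)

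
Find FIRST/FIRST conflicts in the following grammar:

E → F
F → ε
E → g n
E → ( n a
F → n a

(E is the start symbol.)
No FIRST/FIRST conflicts.

A FIRST/FIRST conflict occurs when two productions N → α and N → β for the same non-terminal have FIRST(α) ∩ FIRST(β) ≠ ∅ (with ε ∈ FIRST of a nullable right-hand side, so two nullable alternatives also conflict).

FIRST sets of the non-terminals at (or reachable through a nullable prefix from) the front of some alternative:
  FIRST(F) = { 'n', ε }

Productions for E:
  E → F: FIRST = { 'n', ε }
  E → g n: FIRST = { 'g' }
  E → ( n a: FIRST = { '(' }
Productions for F:
  F → ε: FIRST = { ε }
  F → n a: FIRST = { 'n' }

All alternatives of each non-terminal have pairwise disjoint FIRST sets.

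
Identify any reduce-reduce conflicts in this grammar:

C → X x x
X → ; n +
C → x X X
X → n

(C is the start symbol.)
A reduce-reduce conflict occurs when an LR(0) state has two complete items [A → α .] and [B → β .] — both call for a reduction, and with no lookahead the parser cannot choose between them.

Augment with C' → C and build the canonical LR(0) collection (I0 = CLOSURE({[C' → . C]}), then GOTO on every symbol after a dot until no new states appear). It has 12 states:
  I0: { [C → . X x x], [C → . x X X], [C' → . C], [X → . ; n +], [X → . n] }  — shift
  I1: { [X → ; . n +] }  — shift
  I2: { [C' → C .] }  — accept
  I3: { [C → X . x x] }  — shift
  I4: { [X → n .] }  — reduce
  I5: { [C → x . X X], [X → . ; n +], [X → . n] }  — shift
  I6: { [C → x X . X], [X → . ; n +], [X → . n] }  — shift
  I7: { [C → x X X .] }  — reduce
  I8: { [C → X x . x] }  — shift
  I9: { [C → X x x .] }  — reduce
  I10: { [X → ; n . +] }  — shift
  I11: { [X → ; n + .] }  — reduce

No state contains more than one complete item.

Answer: No reduce-reduce conflicts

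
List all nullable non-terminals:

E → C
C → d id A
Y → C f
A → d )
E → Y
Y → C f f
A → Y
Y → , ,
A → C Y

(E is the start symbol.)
A non-terminal is nullable if it can derive ε (the empty string): either it has an ε-production, or it has a production whose right-hand side consists entirely of nullable non-terminals.

There are no ε-productions, so no non-terminal can derive ε.
No non-terminals are nullable.

Answer: None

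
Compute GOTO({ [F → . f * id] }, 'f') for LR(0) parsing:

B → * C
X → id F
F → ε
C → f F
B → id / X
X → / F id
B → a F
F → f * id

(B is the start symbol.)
{ [F → f . * id] }

GOTO(I, 'f') = CLOSURE({ [A → αX.β] : [A → α.Xβ] ∈ I, X = 'f' })

Items with dot before 'f', with the dot advanced:
  [F → . f * id] → [F → f . * id]
Closure adds nothing (no advanced item has the dot before a non-terminal).

GOTO = { [F → f . * id] }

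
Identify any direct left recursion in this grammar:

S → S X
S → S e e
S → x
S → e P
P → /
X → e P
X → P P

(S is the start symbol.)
Yes, S is left-recursive

Direct left recursion occurs when N → N α for some non-terminal N (the right-hand side begins with the left-hand side itself).

S → S X: LEFT RECURSIVE (starts with S)
S → S e e: LEFT RECURSIVE (starts with S)
S → x: starts with x
S → e P: starts with e
P → /: starts with '/'
X → e P: starts with e
X → P P: starts with P

The grammar has direct left recursion on: S.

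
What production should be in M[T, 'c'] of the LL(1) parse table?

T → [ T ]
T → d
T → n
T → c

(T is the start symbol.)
To find M[T, 'c'], we find productions for T where 'c' is in the predict set (PREDICT(N → α) = (FIRST(α) \ {ε}) ∪ (FOLLOW(N) if α ⇒* ε)).

T → [ T ]: PREDICT = { '[' }
T → d: PREDICT = { 'd' }
T → n: PREDICT = { 'n' }
T → c: PREDICT = { 'c' }
  'c' is in predict set, so this production goes in M[T, 'c']

M[T, 'c'] = T → c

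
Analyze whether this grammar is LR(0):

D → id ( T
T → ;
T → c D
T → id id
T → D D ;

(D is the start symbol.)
Augment with D' → D and build the canonical LR(0) collection (I0 = CLOSURE({[D' → . D]}), then GOTO on every symbol after a dot until no new states appear). It has 13 states:
  I0: { [D → . id ( T], [D' → . D] }  — shift
  I1: { [D' → D .] }  — accept
  I2: { [D → id . ( T] }  — shift
  I3: { [D → . id ( T], [D → id ( . T], [T → . ;], [T → . D D ;], [T → . c D], [T → . id id] }  — shift
  I4: { [T → ; .] }  — reduce
  I5: { [D → . id ( T], [T → D . D ;] }  — shift
  I6: { [D → id ( T .] }  — reduce
  I7: { [D → . id ( T], [T → c . D] }  — shift
  I8: { [D → id . ( T], [T → id . id] }  — shift
  I9: { [T → id id .] }  — reduce
  I10: { [T → c D .] }  — reduce
  I11: { [T → D D . ;] }  — shift
  I12: { [T → D D ; .] }  — reduce

Every state is either a pure shift/goto state or contains exactly one complete item and nothing to shift — no conflicts. The grammar is LR(0).

Answer: Yes, the grammar is LR(0)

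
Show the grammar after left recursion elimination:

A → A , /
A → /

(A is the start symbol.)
A is directly left-recursive. The standard transformation for
  A → A α₁ | ... | A α_m | β₁ | ... | β_n
is
  A  → β₁ A' | ... | β_n A'
  A' → α₁ A' | ... | α_m A' | ε

A → / becomes A → / A'
A → A , / becomes A' → , / A'
Add A' → ε

Resulting grammar:
A → / A'
A' → , / A'
A' → ε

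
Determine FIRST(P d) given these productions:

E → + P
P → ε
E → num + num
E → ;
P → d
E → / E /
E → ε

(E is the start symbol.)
FIRST sets of the non-terminals involved (from the grammar, by fixed-point iteration):
  FIRST(P) = { 'd', ε }

To compute FIRST(P d), process the symbols left to right:
Symbol P is a non-terminal. Add FIRST(P) \ {ε} = { 'd' }
P is nullable (ε ∈ FIRST(P)), continue to the next symbol.
Symbol d is a terminal. Add 'd' and stop.
FIRST(P d) = { 'd' }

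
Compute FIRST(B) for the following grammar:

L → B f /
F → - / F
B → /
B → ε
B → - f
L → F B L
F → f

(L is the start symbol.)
{ '-', '/', ε }

To compute FIRST(B), examine every production with B on the left-hand side, reading each right-hand side left to right until a non-nullable symbol is reached.

From B → /:
  - '/' is a terminal: add '/' and stop
From B → ε:
  - ε-production, so ε ∈ FIRST(B)
From B → - f:
  - '-' is a terminal: add '-' and stop

Collecting: FIRST(B) = { '-', '/', ε }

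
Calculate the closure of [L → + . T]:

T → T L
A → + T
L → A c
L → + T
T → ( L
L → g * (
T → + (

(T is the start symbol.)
To compute CLOSURE, for each item [A → α.Bβ] where B is a non-terminal, add [B → .γ] for all productions B → γ; repeat for the newly added items until nothing changes.

Start with: [L → + . T]
  [L → + . T] has the dot before T: add [T → . T L], [T → . ( L], [T → . + (]
No further items can be added.

CLOSURE = { [L → + . T], [T → . ( L], [T → . + (], [T → . T L] }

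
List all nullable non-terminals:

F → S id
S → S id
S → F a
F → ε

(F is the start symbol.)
{ 'F' }

ε-productions: F → ε
So F is immediately nullable.
No further non-terminal can be added: every production for the remaining non-terminals contains a terminal or a non-nullable non-terminal.
Nullable = { 'F' }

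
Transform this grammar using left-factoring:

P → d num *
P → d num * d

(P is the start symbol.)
P → d num * P'
P' → ε
P' → d

Left-factoring transforms A → αβ₁ | αβ₂ into A → αA' and A' → β₁ | β₂
(α is the longest common prefix among the alternatives). Repeat until
no nonterminal has two alternatives with a common prefix.

Round 1: P has alternatives sharing prefix 'd num *'. Introduce P': P → d num * P'
  Add: P' → ε
  Add: P' → d

No remaining common prefixes — done.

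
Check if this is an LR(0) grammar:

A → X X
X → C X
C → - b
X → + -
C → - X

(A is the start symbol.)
Yes, the grammar is LR(0)

A grammar is LR(0) if no state in the canonical LR(0) collection has:
  - both a shift item (dot before a terminal) and a complete item (shift-reduce conflict), or
  - two or more complete items (reduce-reduce conflict; the accept item [A' → A .] counts as a complete item here).

Augment with A' → A and build the canonical LR(0) collection (I0 = CLOSURE({[A' → . A]}), then GOTO on every symbol after a dot until no new states appear). It has 11 states:
  I0: { [A → . X X], [A' → . A], [C → . - X], [C → . - b], [X → . + -], [X → . C X] }  — shift
  I1: { [X → + . -] }  — shift
  I2: { [C → - . X], [C → - . b], [C → . - X], [C → . - b], [X → . + -], [X → . C X] }  — shift
  I3: { [A' → A .] }  — accept
  I4: { [C → . - X], [C → . - b], [X → . + -], [X → . C X], [X → C . X] }  — shift
  I5: { [A → X . X], [C → . - X], [C → . - b], [X → . + -], [X → . C X] }  — shift
  I6: { [A → X X .] }  — reduce
  I7: { [X → C X .] }  — reduce
  I8: { [C → - X .] }  — reduce
  I9: { [C → - b .] }  — reduce
  I10: { [X → + - .] }  — reduce

Every state is either a pure shift/goto state or contains exactly one complete item and nothing to shift — no conflicts. The grammar is LR(0).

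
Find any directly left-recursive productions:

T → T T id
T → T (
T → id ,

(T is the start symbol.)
Yes, T is left-recursive

Direct left recursion occurs when N → N α for some non-terminal N (the right-hand side begins with the left-hand side itself).

T → T T id: LEFT RECURSIVE (starts with T)
T → T (: LEFT RECURSIVE (starts with T)
T → id ,: starts with id

The grammar has direct left recursion on: T.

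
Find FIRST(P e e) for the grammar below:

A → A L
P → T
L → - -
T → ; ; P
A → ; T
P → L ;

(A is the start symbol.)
{ '-', ';' }

FIRST sets of the non-terminals involved (from the grammar, by fixed-point iteration):
  FIRST(P) = { '-', ';' }

To compute FIRST(P e e), process the symbols left to right:
Symbol P is a non-terminal. Add FIRST(P) \ {ε} = { '-', ';' }
P is not nullable (ε ∉ FIRST(P)), so stop here.
FIRST(P e e) = { '-', ';' }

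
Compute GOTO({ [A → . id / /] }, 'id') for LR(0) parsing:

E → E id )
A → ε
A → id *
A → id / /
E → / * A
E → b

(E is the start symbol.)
{ [A → id . / /] }

GOTO(I, 'id') = CLOSURE({ [A → αX.β] : [A → α.Xβ] ∈ I, X = 'id' })

Items with dot before 'id', with the dot advanced:
  [A → . id / /] → [A → id . / /]
Closure adds nothing (no advanced item has the dot before a non-terminal).

GOTO = { [A → id . / /] }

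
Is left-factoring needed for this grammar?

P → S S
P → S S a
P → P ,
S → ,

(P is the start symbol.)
Left-factoring is needed when two productions for the same non-terminal
share a common prefix on the right-hand side.

Productions for P:
  P → S S
  P → S S a
  P → P ,

Found common prefix 'S S' in productions for P

Answer: Yes, P has productions with common prefix 'S S'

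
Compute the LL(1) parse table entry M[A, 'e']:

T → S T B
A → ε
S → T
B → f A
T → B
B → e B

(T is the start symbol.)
A → ε

To find M[A, 'e'], we find productions for A where 'e' is in the predict set (PREDICT(N → α) = (FIRST(α) \ {ε}) ∪ (FOLLOW(N) if α ⇒* ε)).

Relevant sets:
  FOLLOW(A) = { $, 'e', 'f' }

A → ε: PREDICT = { $, 'e', 'f' }
  'e' is in predict set, so this production goes in M[A, 'e']

M[A, 'e'] = A → ε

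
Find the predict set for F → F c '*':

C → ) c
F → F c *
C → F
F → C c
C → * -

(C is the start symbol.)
PREDICT(F → F c '*') = (FIRST(RHS) \ {ε}) ∪ (FOLLOW(F) if ε ∈ FIRST(RHS), i.e. RHS ⇒* ε)
FIRST(F) = { ')', '*' }
FIRST(F c '*') = { ')', '*' }
ε ∉ FIRST(F c '*'), so FOLLOW(F) is not added.
PREDICT(F → F c '*') = { ')', '*' }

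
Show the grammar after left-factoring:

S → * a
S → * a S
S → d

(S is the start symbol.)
Left-factoring transforms A → αβ₁ | αβ₂ into A → αA' and A' → β₁ | β₂
(α is the longest common prefix among the alternatives). Repeat until
no nonterminal has two alternatives with a common prefix.

Round 1: S has alternatives sharing prefix '* a'. Introduce S': S → * a S'
  Add: S' → ε
  Add: S' → S

No remaining common prefixes — done.

Resulting grammar:
S → * a S'
S' → ε
S' → S
S → d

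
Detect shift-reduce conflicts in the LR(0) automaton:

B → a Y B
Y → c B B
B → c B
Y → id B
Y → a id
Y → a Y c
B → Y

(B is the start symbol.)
Yes — I7: [B → c B .] vs [B → . a Y B]; I12: [Y → a id .] vs [B → . a Y B]; I17: [Y → a Y c .] vs [B → . a Y B]

Augment with B' → B and build the canonical LR(0) collection (I0 = CLOSURE({[B' → . B]}), then GOTO on every symbol after a dot until no new states appear). It has 18 states:
  I0: { [B → . Y], [B → . a Y B], [B → . c B], [B' → . B], [Y → . a Y c], [Y → . a id], [Y → . c B B], [Y → . id B] }  — shift
  I1: { [B' → B .] }  — accept
  I2: { [B → Y .] }  — reduce
  I3: { [B → a . Y B], [Y → . a Y c], [Y → . a id], [Y → . c B B], [Y → . id B], [Y → a . Y c], [Y → a . id] }  — shift
  I4: { [B → . Y], [B → . a Y B], [B → . c B], [B → c . B], [Y → . a Y c], [Y → . a id], [Y → . c B B], [Y → . id B], [Y → c . B B] }  — shift
  I5: { [B → . Y], [B → . a Y B], [B → . c B], [Y → . a Y c], [Y → . a id], [Y → . c B B], [Y → . id B], [Y → id . B] }  — shift
  I6: { [Y → id B .] }  — reduce
  I7: { [B → . Y], [B → . a Y B], [B → . c B], [B → c B .], [Y → . a Y c], [Y → . a id], [Y → . c B B], [Y → . id B], [Y → c B . B] }  — shift, reduce
  I8: { [Y → c B B .] }  — reduce
  I9: { [B → . Y], [B → . a Y B], [B → . c B], [B → a Y . B], [Y → . a Y c], [Y → . a id], [Y → . c B B], [Y → . id B], [Y → a Y . c] }  — shift
  I10: { [Y → . a Y c], [Y → . a id], [Y → . c B B], [Y → . id B], [Y → a . Y c], [Y → a . id] }  — shift
  I11: { [B → . Y], [B → . a Y B], [B → . c B], [Y → . a Y c], [Y → . a id], [Y → . c B B], [Y → . id B], [Y → c . B B] }  — shift
  I12: { [B → . Y], [B → . a Y B], [B → . c B], [Y → . a Y c], [Y → . a id], [Y → . c B B], [Y → . id B], [Y → a id .], [Y → id . B] }  — shift, reduce
  I13: { [B → . Y], [B → . a Y B], [B → . c B], [Y → . a Y c], [Y → . a id], [Y → . c B B], [Y → . id B], [Y → c B . B] }  — shift
  I14: { [Y → a Y . c] }  — shift
  I15: { [Y → a Y c .] }  — reduce
  I16: { [B → a Y B .] }  — reduce
  I17: { [B → . Y], [B → . a Y B], [B → . c B], [B → c . B], [Y → . a Y c], [Y → . a id], [Y → . c B B], [Y → . id B], [Y → a Y c .], [Y → c . B B] }  — shift, reduce

I7 contains reduce item [B → c B .] and shift items [B → . a Y B], [B → . c B], [Y → . a Y c], [Y → . a id], [Y → . c B B], [Y → . id B] — shift-reduce conflict.
I12 contains reduce item [Y → a id .] and shift items [B → . a Y B], [B → . c B], [Y → . a Y c], [Y → . a id], [Y → . c B B], [Y → . id B] — shift-reduce conflict.
I17 contains reduce item [Y → a Y c .] and shift items [B → . a Y B], [B → . c B], [Y → . a Y c], [Y → . a id], [Y → . c B B], [Y → . id B] — shift-reduce conflict.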